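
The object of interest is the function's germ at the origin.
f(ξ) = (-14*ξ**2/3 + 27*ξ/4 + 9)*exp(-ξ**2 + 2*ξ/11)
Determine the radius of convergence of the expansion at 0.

The factor exp(-ξ**2 + 2*ξ/11) is entire and contributes no finite singular point.
The polynomial part has no poles.
No finite singular points: the Taylor series at 0 converges everywhere.

The radius of convergence is infinite.


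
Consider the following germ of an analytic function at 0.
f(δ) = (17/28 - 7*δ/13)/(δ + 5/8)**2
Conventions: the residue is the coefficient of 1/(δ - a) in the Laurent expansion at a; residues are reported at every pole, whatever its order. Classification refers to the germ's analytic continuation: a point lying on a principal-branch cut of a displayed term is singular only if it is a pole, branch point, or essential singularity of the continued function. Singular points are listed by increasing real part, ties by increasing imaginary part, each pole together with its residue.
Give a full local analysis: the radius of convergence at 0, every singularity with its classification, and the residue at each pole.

Radius of convergence at 0: 5/8.
At -5/8: a pole of order 2; residue -7/13.

Denominator factor (δ + 5/8)^2: pole of order 2 at -5/8, modulus 5/8.
The radius of convergence is the smallest modulus among the singular points: 5/8.
At the order-2 pole -5/8 set g(δ) = (δ - (-5/8))^2*f(δ) = 17/28 - 7*δ/13.
Order-2 pole: residue = g'(a); g'(-5/8) = -7/13, so the residue is -7/13.


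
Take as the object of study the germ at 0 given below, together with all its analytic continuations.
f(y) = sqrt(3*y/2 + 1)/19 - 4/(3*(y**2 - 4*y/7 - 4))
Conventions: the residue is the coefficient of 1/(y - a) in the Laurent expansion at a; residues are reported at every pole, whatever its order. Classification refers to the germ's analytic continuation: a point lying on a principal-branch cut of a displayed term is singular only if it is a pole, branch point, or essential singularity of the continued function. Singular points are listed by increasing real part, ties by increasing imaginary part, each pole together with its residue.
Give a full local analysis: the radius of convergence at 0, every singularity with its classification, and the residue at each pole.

Radius of convergence at 0: 2/3.
At 2/7 - (10/7)*sqrt(2): a pole of order 1; residue (7/30)*sqrt(2).
At -2/3: an algebraic (square-root) branch point.
At 2/7 + (10/7)*sqrt(2): a pole of order 1; residue -(7/30)*sqrt(2).

Denominator factor (y**2 - 4*y/7 - 4): discriminant 800/49, real irrational roots 2/7 + (10/7)*sqrt(2) and 2/7 - (10/7)*sqrt(2); poles of order 1, moduli 2/7 + (10/7)*sqrt(2) and -2/7 + (10/7)*sqrt(2).
Branch term (1/19)*sqrt(1 - y/(-2/3)): its argument vanishes at y = -2/3, a square-root branch point, modulus 2/3.
The radius of convergence is the smallest modulus among the singular points: 2/3.
The branch term is analytic at 2/7 - (10/7)*sqrt(2) and contributes nothing to the residue; only the rational part matters.
The factor y**2 - 4*y/7 - 4 splits as (y - a)(y - a') with a = 2/7 - (10/7)*sqrt(2), a' = 2/7 + (10/7)*sqrt(2). At the order-1 pole a set g(y) = (y - a)*(rational part) = [-4/3] / (y - a').
Simple pole: residue = g(a) at a = 2/7 - (10/7)*sqrt(2), which is (7/30)*sqrt(2).
The branch term is analytic at 2/7 + (10/7)*sqrt(2) and contributes nothing to the residue; only the rational part matters.
The factor y**2 - 4*y/7 - 4 splits as (y - a)(y - a') with a = 2/7 + (10/7)*sqrt(2), a' = 2/7 - (10/7)*sqrt(2). At the order-1 pole a set g(y) = (y - a)*(rational part) = [-4/3] / (y - a').
Simple pole: residue = g(a) at a = 2/7 + (10/7)*sqrt(2), which is -(7/30)*sqrt(2).
List the singular points by increasing real part (a conjugate pair: the negative imaginary part first).


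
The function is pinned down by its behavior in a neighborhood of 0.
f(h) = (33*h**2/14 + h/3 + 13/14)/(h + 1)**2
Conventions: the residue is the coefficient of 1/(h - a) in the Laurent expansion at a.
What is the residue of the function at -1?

At the order-2 pole -1 set g(h) = (h - (-1))^2*f(h) = 33*h**2/14 + h/3 + 13/14.
Order-2 pole: residue = g'(a); g'(-1) = -92/21, so the residue is -92/21.

The residue is -92/21.


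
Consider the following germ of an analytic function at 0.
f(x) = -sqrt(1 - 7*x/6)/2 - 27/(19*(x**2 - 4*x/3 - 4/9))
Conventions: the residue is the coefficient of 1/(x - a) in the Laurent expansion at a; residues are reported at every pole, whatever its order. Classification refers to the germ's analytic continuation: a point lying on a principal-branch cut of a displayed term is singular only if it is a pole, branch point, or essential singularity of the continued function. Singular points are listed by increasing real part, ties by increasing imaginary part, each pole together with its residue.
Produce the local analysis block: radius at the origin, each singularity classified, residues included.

Radius of convergence at 0: -2/3 + (2/3)*sqrt(2).
At 2/3 - (2/3)*sqrt(2): a pole of order 1; residue (81/152)*sqrt(2).
At 6/7: an algebraic (square-root) branch point.
At 2/3 + (2/3)*sqrt(2): a pole of order 1; residue -(81/152)*sqrt(2).

Denominator factor (x**2 - 4*x/3 - 4/9): discriminant 32/9, real irrational roots 2/3 + (2/3)*sqrt(2) and 2/3 - (2/3)*sqrt(2); poles of order 1, moduli 2/3 + (2/3)*sqrt(2) and -2/3 + (2/3)*sqrt(2).
Branch term (-1/2)*sqrt(1 - x/(6/7)): its argument vanishes at x = 6/7, a square-root branch point, modulus 6/7.
The radius of convergence is the smallest modulus among the singular points: -2/3 + (2/3)*sqrt(2).
The branch term is analytic at 2/3 - (2/3)*sqrt(2) and contributes nothing to the residue; only the rational part matters.
The factor x**2 - 4*x/3 - 4/9 splits as (x - a)(x - a') with a = 2/3 - (2/3)*sqrt(2), a' = 2/3 + (2/3)*sqrt(2). At the order-1 pole a set g(x) = (x - a)*(rational part) = [-27/19] / (x - a').
Simple pole: residue = g(a) at a = 2/3 - (2/3)*sqrt(2), which is (81/152)*sqrt(2).
The branch term is analytic at 2/3 + (2/3)*sqrt(2) and contributes nothing to the residue; only the rational part matters.
The factor x**2 - 4*x/3 - 4/9 splits as (x - a)(x - a') with a = 2/3 + (2/3)*sqrt(2), a' = 2/3 - (2/3)*sqrt(2). At the order-1 pole a set g(x) = (x - a)*(rational part) = [-27/19] / (x - a').
Simple pole: residue = g(a) at a = 2/3 + (2/3)*sqrt(2), which is -(81/152)*sqrt(2).
List the singular points by increasing real part (a conjugate pair: the negative imaginary part first).


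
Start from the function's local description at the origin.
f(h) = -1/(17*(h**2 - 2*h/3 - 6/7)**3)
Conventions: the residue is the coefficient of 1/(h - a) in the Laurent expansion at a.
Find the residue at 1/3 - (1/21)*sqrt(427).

The residue is (35721/61738832)*sqrt(427).

The factor h**2 - 2*h/3 - 6/7 splits as (h - a)(h - a') with a = 1/3 - (1/21)*sqrt(427), a' = 1/3 + (1/21)*sqrt(427). At the order-3 pole a set g(h) = (h - a)^3*f(h) = [-1/17] / (h - a')^3.
Order-3 pole: residue = g''(a)/2; g''(1/3 - (1/21)*sqrt(427)) = (35721/30869416)*sqrt(427), so the residue is (35721/61738832)*sqrt(427).


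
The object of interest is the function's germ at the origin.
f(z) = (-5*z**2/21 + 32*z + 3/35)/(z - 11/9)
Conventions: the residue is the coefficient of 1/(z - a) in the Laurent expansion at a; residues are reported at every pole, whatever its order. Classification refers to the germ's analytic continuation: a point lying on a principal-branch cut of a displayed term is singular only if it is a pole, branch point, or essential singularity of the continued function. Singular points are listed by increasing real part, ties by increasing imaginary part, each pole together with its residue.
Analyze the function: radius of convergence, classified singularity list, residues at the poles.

Denominator factor (z - 11/9): pole of order 1 at 11/9, modulus 11/9.
The radius of convergence is the smallest modulus among the singular points: 11/9.
At the order-1 pole 11/9 set g(z) = (z - (11/9))*f(z) = -5*z**2/21 + 32*z + 3/35.
Simple pole: residue = g(a) at a = 11/9, which is 47192/1215.

Radius of convergence at 0: 11/9.
At 11/9: a pole of order 1; residue 47192/1215.


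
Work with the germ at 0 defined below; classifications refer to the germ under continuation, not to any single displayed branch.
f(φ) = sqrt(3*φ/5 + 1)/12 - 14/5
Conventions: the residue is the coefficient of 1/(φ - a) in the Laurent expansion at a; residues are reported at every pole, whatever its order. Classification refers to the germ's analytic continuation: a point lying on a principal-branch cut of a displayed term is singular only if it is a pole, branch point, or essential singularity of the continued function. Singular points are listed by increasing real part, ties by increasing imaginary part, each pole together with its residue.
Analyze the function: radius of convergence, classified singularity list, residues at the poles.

Branch term (1/12)*sqrt(1 - φ/(-5/3)): its argument vanishes at φ = -5/3, a square-root branch point, modulus 5/3.
The radius of convergence is the smallest modulus among the singular points: 5/3.

Radius of convergence at 0: 5/3.
At -5/3: an algebraic (square-root) branch point.


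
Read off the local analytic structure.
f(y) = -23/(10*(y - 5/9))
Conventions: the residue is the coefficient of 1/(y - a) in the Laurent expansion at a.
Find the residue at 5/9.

At the order-1 pole 5/9 set g(y) = (y - (5/9))*f(y) = -23/10.
Simple pole: residue = g(a) at a = 5/9, which is -23/10.

The residue is -23/10.


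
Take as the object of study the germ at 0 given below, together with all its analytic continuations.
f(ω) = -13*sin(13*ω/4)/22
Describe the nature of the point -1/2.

The point is a regular point.

There is no denominator, hence no pole anywhere.
The factor sin(13*ω/4) is entire.
So the germ continues analytically to -1/2.


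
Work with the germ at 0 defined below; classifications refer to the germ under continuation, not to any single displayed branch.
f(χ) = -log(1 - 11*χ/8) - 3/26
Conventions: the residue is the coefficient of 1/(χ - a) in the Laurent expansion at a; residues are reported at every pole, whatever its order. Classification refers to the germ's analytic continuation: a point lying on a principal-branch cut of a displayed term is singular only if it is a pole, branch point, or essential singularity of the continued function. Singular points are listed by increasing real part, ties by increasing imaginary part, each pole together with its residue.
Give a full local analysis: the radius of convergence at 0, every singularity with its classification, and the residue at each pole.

Radius of convergence at 0: 8/11.
At 8/11: a logarithmic branch point.

Branch term (-1)*log(1 - χ/(8/11)): its argument vanishes at χ = 8/11, a logarithmic branch point, modulus 8/11.
The radius of convergence is the smallest modulus among the singular points: 8/11.


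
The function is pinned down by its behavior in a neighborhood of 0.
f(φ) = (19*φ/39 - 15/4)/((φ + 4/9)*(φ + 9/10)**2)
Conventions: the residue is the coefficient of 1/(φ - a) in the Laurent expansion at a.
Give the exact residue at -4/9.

The residue is -417675/21853.

At the order-1 pole -4/9 set g(φ) = (φ - (-4/9))*f(φ) = (19*φ/39 - 15/4)/(φ + 9/10)**2.
Simple pole: residue = g(a) at a = -4/9, which is -417675/21853.


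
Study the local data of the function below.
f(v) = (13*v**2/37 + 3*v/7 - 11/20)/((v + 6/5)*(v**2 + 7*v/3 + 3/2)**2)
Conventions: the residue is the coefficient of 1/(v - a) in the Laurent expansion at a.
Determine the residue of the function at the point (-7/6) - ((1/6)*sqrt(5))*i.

The factor v**2 + 7*v/3 + 3/2 splits as (v - a)(v - a') with a = (-7/6) - ((1/6)*sqrt(5))*i, a' = (-7/6) + ((1/6)*sqrt(5))*i. At the order-2 pole a set g(v) = (v - a)^2*f(v) = [(13*v**2/37 + 3*v/7 - 11/20)/(v + 6/5)] / (v - a')^2.
Order-2 pole: residue = g'(a); g'((-7/6) - ((1/6)*sqrt(5))*i) = (361525/25382) - ((548021/317275)*sqrt(5))*i, so the residue is (361525/25382) - ((548021/317275)*sqrt(5))*i.

The residue is (361525/25382) - ((548021/317275)*sqrt(5))*i.


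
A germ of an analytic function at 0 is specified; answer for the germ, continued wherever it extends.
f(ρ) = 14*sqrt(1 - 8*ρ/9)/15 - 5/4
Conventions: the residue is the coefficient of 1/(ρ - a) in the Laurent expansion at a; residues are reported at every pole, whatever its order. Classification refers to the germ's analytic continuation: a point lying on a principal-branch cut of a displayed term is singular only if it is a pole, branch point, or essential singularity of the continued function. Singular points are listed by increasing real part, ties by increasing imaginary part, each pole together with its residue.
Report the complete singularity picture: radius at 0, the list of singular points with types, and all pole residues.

Branch term (14/15)*sqrt(1 - ρ/(9/8)): its argument vanishes at ρ = 9/8, a square-root branch point, modulus 9/8.
The radius of convergence is the smallest modulus among the singular points: 9/8.

Radius of convergence at 0: 9/8.
At 9/8: an algebraic (square-root) branch point.


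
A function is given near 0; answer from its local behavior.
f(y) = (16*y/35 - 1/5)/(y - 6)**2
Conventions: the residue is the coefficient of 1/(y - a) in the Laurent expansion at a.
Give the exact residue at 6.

The residue is 16/35.

At the order-2 pole 6 set g(y) = (y - (6))^2*f(y) = 16*y/35 - 1/5.
Order-2 pole: residue = g'(a); g'(6) = 16/35, so the residue is 16/35.


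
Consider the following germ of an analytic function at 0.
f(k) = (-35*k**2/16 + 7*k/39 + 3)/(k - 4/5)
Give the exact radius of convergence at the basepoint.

Denominator factor (k - 4/5): pole of order 1 at 4/5, modulus 4/5.
The radius of convergence is the smallest modulus among the singular points: 4/5.

The radius of convergence is 4/5.


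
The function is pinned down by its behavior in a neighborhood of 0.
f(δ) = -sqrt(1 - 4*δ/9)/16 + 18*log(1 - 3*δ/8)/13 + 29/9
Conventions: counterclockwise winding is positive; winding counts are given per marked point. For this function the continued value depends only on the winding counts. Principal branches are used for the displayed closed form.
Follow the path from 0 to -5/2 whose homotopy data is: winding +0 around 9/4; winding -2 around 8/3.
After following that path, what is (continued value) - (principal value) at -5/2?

Continued minus principal equals -(72/13)*pi*i.

The rational part is single-valued and drops out of the difference; each branch term changes only by its own monodromy.
(-1/16)*sqrt(1 - δ/(9/4)): winding +0 is even, the square root returns to the same sheet, contribution 0.
(18/13)*log(1 - δ/(8/3)): each positive loop around 8/3 adds 2*pi*i to the log, so winding -2 contributes (18/13)*(-2)*2*pi*i = -(72/13)*pi*i.
Summing the contributions at δ = -5/2 gives -(72/13)*pi*i.


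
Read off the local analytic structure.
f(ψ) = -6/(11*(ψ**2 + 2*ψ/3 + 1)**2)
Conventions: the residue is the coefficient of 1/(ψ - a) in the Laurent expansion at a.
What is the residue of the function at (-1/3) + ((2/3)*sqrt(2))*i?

The factor ψ**2 + 2*ψ/3 + 1 splits as (ψ - a)(ψ - a') with a = (-1/3) + ((2/3)*sqrt(2))*i, a' = (-1/3) - ((2/3)*sqrt(2))*i. At the order-2 pole a set g(ψ) = (ψ - a)^2*f(ψ) = [-6/11] / (ψ - a')^2.
Order-2 pole: residue = g'(a); g'((-1/3) + ((2/3)*sqrt(2))*i) = ((81/704)*sqrt(2))*i, so the residue is ((81/704)*sqrt(2))*i.

The residue is ((81/704)*sqrt(2))*i.


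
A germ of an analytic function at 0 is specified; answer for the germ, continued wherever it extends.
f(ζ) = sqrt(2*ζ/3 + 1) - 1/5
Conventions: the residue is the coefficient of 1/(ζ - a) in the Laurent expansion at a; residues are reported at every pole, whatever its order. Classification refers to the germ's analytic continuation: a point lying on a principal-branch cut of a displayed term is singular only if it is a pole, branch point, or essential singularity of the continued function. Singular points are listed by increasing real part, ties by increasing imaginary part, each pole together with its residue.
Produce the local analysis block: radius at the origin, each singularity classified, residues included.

Branch term (1)*sqrt(1 - ζ/(-3/2)): its argument vanishes at ζ = -3/2, a square-root branch point, modulus 3/2.
The radius of convergence is the smallest modulus among the singular points: 3/2.

Radius of convergence at 0: 3/2.
At -3/2: an algebraic (square-root) branch point.


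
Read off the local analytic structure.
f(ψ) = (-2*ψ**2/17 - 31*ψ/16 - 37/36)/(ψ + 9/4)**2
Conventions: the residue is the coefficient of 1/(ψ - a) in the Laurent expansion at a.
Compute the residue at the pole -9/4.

The residue is -383/272.

At the order-2 pole -9/4 set g(ψ) = (ψ - (-9/4))^2*f(ψ) = -2*ψ**2/17 - 31*ψ/16 - 37/36.
Order-2 pole: residue = g'(a); g'(-9/4) = -383/272, so the residue is -383/272.


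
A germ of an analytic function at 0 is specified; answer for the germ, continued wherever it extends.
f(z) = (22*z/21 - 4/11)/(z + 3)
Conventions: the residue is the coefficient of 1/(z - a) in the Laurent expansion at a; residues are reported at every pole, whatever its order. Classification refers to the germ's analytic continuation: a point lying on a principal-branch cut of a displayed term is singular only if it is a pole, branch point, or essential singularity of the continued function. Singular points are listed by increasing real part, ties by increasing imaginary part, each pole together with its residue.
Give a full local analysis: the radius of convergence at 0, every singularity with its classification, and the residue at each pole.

Denominator factor (z + 3): pole of order 1 at -3, modulus 3.
The radius of convergence is the smallest modulus among the singular points: 3.
At the order-1 pole -3 set g(z) = (z - (-3))*f(z) = 22*z/21 - 4/11.
Simple pole: residue = g(a) at a = -3, which is -270/77.

Radius of convergence at 0: 3.
At -3: a pole of order 1; residue -270/77.


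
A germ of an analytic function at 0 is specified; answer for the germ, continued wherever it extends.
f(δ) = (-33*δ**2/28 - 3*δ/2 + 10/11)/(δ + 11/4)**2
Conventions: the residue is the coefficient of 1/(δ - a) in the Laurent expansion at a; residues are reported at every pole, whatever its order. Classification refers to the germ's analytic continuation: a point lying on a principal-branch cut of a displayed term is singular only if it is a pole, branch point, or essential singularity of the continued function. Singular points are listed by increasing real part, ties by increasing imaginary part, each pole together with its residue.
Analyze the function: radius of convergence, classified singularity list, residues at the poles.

Radius of convergence at 0: 11/4.
At -11/4: a pole of order 2; residue 279/56.

Denominator factor (δ + 11/4)^2: pole of order 2 at -11/4, modulus 11/4.
The radius of convergence is the smallest modulus among the singular points: 11/4.
At the order-2 pole -11/4 set g(δ) = (δ - (-11/4))^2*f(δ) = -33*δ**2/28 - 3*δ/2 + 10/11.
Order-2 pole: residue = g'(a); g'(-11/4) = 279/56, so the residue is 279/56.


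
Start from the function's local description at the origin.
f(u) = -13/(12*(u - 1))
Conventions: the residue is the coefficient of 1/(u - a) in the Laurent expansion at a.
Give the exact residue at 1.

At the order-1 pole 1 set g(u) = (u - (1))*f(u) = -13/12.
Simple pole: residue = g(a) at a = 1, which is -13/12.

The residue is -13/12.


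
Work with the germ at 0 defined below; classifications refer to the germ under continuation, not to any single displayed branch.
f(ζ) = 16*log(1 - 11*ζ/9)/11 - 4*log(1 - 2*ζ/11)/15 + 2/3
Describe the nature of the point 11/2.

The point is a logarithmic branch point.

The term (-4/15)*log(1 - ζ/(11/2)) has argument 1 - 11/2/(11/2) = 0 at 11/2: a logarithmic (infinitely-sheeted) branch point; the remaining terms are analytic or single-valued there.


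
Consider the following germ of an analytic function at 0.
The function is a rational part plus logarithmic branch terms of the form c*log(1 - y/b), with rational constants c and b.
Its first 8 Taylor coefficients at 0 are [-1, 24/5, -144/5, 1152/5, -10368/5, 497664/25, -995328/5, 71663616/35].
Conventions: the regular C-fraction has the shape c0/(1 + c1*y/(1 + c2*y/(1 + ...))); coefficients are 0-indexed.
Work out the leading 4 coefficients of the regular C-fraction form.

Taylor coefficients (read off): a_0 = -1, a_1 = 24/5, a_2 = -144/5, a_3 = 1152/5.
c0 = a_0 = -1. Peel one level at a time: if S = 1 + c*y/S' with S'(0) = 1, then c is the y-coefficient of S and S' = c*y/(S - 1).
S_1 = c0/f = 1 + (24/5)*y + (-144/25)*y^2 + ...; c1 = 24/5.
S_2 = c1*y/(S_1 - 1) = 1 + (6/5)*y + (-12)*y^2 + ...; c2 = 6/5.
S_3 = c2*y/(S_2 - 1) = 1 + (10)*y + ...; c3 = 10.

The regular C-fraction coefficients are [-1, 24/5, 6/5, 10].


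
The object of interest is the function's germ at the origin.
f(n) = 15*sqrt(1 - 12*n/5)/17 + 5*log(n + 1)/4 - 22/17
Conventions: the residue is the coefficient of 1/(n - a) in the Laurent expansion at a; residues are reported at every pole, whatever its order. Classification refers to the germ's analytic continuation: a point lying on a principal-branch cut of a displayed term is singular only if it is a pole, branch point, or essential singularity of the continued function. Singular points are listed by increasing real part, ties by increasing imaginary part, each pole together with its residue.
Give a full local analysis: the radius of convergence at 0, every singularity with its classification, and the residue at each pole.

Branch term (15/17)*sqrt(1 - n/(5/12)): its argument vanishes at n = 5/12, a square-root branch point, modulus 5/12.
Branch term (5/4)*log(1 - n/(-1)): its argument vanishes at n = -1, a logarithmic branch point, modulus 1.
The radius of convergence is the smallest modulus among the singular points: 5/12.
List the singular points by increasing real part (a conjugate pair: the negative imaginary part first).

Radius of convergence at 0: 5/12.
At -1: a logarithmic branch point.
At 5/12: an algebraic (square-root) branch point.


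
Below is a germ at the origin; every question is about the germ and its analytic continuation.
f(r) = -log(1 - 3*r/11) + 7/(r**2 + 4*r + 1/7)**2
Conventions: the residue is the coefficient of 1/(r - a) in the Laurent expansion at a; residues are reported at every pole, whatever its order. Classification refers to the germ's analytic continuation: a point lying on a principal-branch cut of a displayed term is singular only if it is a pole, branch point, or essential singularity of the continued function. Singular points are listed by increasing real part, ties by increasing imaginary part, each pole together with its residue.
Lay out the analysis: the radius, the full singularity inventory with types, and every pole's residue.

Denominator factor (r**2 + 4*r + 1/7)^2: discriminant 108/7, real irrational roots -2 + (3/7)*sqrt(21) and -2 - (3/7)*sqrt(21); poles of order 2, moduli 2 - (3/7)*sqrt(21) and 2 + (3/7)*sqrt(21).
Branch term (-1)*log(1 - r/(11/3)): its argument vanishes at r = 11/3, a logarithmic branch point, modulus 11/3.
The radius of convergence is the smallest modulus among the singular points: 2 - (3/7)*sqrt(21).
The branch term is analytic at -2 - (3/7)*sqrt(21) and contributes nothing to the residue; only the rational part matters.
The factor r**2 + 4*r + 1/7 splits as (r - a)(r - a') with a = -2 - (3/7)*sqrt(21), a' = -2 + (3/7)*sqrt(21). At the order-2 pole a set g(r) = (r - a)^2*(rational part) = [7] / (r - a')^2.
Order-2 pole: residue = g'(a); g'(-2 - (3/7)*sqrt(21)) = (49/972)*sqrt(21), so the residue is (49/972)*sqrt(21).
The branch term is analytic at -2 + (3/7)*sqrt(21) and contributes nothing to the residue; only the rational part matters.
The factor r**2 + 4*r + 1/7 splits as (r - a)(r - a') with a = -2 + (3/7)*sqrt(21), a' = -2 - (3/7)*sqrt(21). At the order-2 pole a set g(r) = (r - a)^2*(rational part) = [7] / (r - a')^2.
Order-2 pole: residue = g'(a); g'(-2 + (3/7)*sqrt(21)) = -(49/972)*sqrt(21), so the residue is -(49/972)*sqrt(21).
List the singular points by increasing real part (a conjugate pair: the negative imaginary part first).

Radius of convergence at 0: 2 - (3/7)*sqrt(21).
At -2 - (3/7)*sqrt(21): a pole of order 2; residue (49/972)*sqrt(21).
At -2 + (3/7)*sqrt(21): a pole of order 2; residue -(49/972)*sqrt(21).
At 11/3: a logarithmic branch point.


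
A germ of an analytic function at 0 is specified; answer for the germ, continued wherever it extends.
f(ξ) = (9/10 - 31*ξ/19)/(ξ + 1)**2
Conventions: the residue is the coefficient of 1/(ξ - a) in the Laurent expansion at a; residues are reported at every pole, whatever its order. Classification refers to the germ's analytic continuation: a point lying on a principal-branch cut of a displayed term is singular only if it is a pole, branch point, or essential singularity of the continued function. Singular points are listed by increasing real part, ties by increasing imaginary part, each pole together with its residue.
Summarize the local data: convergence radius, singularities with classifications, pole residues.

Radius of convergence at 0: 1.
At -1: a pole of order 2; residue -31/19.

Denominator factor (ξ + 1)^2: pole of order 2 at -1, modulus 1.
The radius of convergence is the smallest modulus among the singular points: 1.
At the order-2 pole -1 set g(ξ) = (ξ - (-1))^2*f(ξ) = 9/10 - 31*ξ/19.
Order-2 pole: residue = g'(a); g'(-1) = -31/19, so the residue is -31/19.


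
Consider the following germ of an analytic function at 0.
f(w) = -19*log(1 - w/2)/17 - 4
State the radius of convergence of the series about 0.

Branch term (-19/17)*log(1 - w/(2)): its argument vanishes at w = 2, a logarithmic branch point, modulus 2.
The radius of convergence is the smallest modulus among the singular points: 2.

The radius of convergence is 2.


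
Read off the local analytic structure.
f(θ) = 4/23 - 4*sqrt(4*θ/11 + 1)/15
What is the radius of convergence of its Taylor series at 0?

Branch term (-4/15)*sqrt(1 - θ/(-11/4)): its argument vanishes at θ = -11/4, a square-root branch point, modulus 11/4.
The radius of convergence is the smallest modulus among the singular points: 11/4.

The radius of convergence is 11/4.


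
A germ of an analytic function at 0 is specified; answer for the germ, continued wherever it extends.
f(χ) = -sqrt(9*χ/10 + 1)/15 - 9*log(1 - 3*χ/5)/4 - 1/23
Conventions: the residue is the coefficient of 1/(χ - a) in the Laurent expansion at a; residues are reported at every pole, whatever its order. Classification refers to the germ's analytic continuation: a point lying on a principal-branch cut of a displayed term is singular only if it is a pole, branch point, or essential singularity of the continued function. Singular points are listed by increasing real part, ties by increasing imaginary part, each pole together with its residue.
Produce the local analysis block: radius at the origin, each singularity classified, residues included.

Radius of convergence at 0: 10/9.
At -10/9: an algebraic (square-root) branch point.
At 5/3: a logarithmic branch point.

Branch term (-1/15)*sqrt(1 - χ/(-10/9)): its argument vanishes at χ = -10/9, a square-root branch point, modulus 10/9.
Branch term (-9/4)*log(1 - χ/(5/3)): its argument vanishes at χ = 5/3, a logarithmic branch point, modulus 5/3.
The radius of convergence is the smallest modulus among the singular points: 10/9.
List the singular points by increasing real part (a conjugate pair: the negative imaginary part first).


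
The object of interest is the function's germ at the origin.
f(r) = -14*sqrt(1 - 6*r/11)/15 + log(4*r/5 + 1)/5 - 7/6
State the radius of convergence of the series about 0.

The radius of convergence is 5/4.

Branch term (-14/15)*sqrt(1 - r/(11/6)): its argument vanishes at r = 11/6, a square-root branch point, modulus 11/6.
Branch term (1/5)*log(1 - r/(-5/4)): its argument vanishes at r = -5/4, a logarithmic branch point, modulus 5/4.
The radius of convergence is the smallest modulus among the singular points: 5/4.


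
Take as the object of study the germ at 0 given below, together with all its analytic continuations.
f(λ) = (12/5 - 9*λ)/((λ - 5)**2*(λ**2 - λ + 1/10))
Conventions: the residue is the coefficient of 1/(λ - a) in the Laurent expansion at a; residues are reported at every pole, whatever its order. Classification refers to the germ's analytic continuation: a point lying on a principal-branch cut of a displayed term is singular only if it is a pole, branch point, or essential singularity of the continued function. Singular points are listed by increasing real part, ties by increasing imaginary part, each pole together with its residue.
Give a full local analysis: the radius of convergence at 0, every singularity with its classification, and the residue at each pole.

Radius of convergence at 0: 1/2 - (1/10)*sqrt(15).
At 1/2 - (1/10)*sqrt(15): a pole of order 1; residue -1125/4489 + (611/13467)*sqrt(15).
At 1/2 + (1/10)*sqrt(15): a pole of order 1; residue -1125/4489 - (611/13467)*sqrt(15).
At 5: a pole of order 2; residue 2250/4489.

Denominator factor (λ**2 - λ + 1/10): discriminant 3/5, real irrational roots 1/2 + (1/10)*sqrt(15) and 1/2 - (1/10)*sqrt(15); poles of order 1, moduli 1/2 + (1/10)*sqrt(15) and 1/2 - (1/10)*sqrt(15).
Denominator factor (λ - 5)^2: pole of order 2 at 5, modulus 5.
The radius of convergence is the smallest modulus among the singular points: 1/2 - (1/10)*sqrt(15).
The factor λ**2 - λ + 1/10 splits as (λ - a)(λ - a') with a = 1/2 - (1/10)*sqrt(15), a' = 1/2 + (1/10)*sqrt(15). At the order-1 pole a set g(λ) = (λ - a)*f(λ) = [(12/5 - 9*λ)/(λ - 5)**2] / (λ - a').
Simple pole: residue = g(a) at a = 1/2 - (1/10)*sqrt(15), which is -1125/4489 + (611/13467)*sqrt(15).
The factor λ**2 - λ + 1/10 splits as (λ - a)(λ - a') with a = 1/2 + (1/10)*sqrt(15), a' = 1/2 - (1/10)*sqrt(15). At the order-1 pole a set g(λ) = (λ - a)*f(λ) = [(12/5 - 9*λ)/(λ - 5)**2] / (λ - a').
Simple pole: residue = g(a) at a = 1/2 + (1/10)*sqrt(15), which is -1125/4489 - (611/13467)*sqrt(15).
At the order-2 pole 5 set g(λ) = (λ - (5))^2*f(λ) = (12/5 - 9*λ)/(λ**2 - λ + 1/10).
Order-2 pole: residue = g'(a); g'(5) = 2250/4489, so the residue is 2250/4489.
List the singular points by increasing real part (a conjugate pair: the negative imaginary part first).


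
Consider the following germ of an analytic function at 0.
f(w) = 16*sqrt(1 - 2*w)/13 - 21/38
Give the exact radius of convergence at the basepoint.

Branch term (16/13)*sqrt(1 - w/(1/2)): its argument vanishes at w = 1/2, a square-root branch point, modulus 1/2.
The radius of convergence is the smallest modulus among the singular points: 1/2.

The radius of convergence is 1/2.


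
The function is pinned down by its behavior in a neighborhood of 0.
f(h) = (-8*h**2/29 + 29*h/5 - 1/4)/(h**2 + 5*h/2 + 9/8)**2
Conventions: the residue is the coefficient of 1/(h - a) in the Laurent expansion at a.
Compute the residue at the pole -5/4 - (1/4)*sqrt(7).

The residue is -(3624/1421)*sqrt(7).

The factor h**2 + 5*h/2 + 9/8 splits as (h - a)(h - a') with a = -5/4 - (1/4)*sqrt(7), a' = -5/4 + (1/4)*sqrt(7). At the order-2 pole a set g(h) = (h - a)^2*f(h) = [-8*h**2/29 + 29*h/5 - 1/4] / (h - a')^2.
Order-2 pole: residue = g'(a); g'(-5/4 - (1/4)*sqrt(7)) = -(3624/1421)*sqrt(7), so the residue is -(3624/1421)*sqrt(7).


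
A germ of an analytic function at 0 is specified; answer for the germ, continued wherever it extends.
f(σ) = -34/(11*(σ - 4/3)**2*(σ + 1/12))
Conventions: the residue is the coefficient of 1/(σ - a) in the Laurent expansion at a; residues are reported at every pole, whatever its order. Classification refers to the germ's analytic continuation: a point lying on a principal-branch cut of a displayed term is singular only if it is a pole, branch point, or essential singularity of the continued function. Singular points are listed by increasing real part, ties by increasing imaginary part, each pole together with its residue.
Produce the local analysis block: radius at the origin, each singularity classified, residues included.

Radius of convergence at 0: 1/12.
At -1/12: a pole of order 1; residue -288/187.
At 4/3: a pole of order 2; residue 288/187.

Denominator factor (σ - 4/3)^2: pole of order 2 at 4/3, modulus 4/3.
Denominator factor (σ + 1/12): pole of order 1 at -1/12, modulus 1/12.
The radius of convergence is the smallest modulus among the singular points: 1/12.
At the order-1 pole -1/12 set g(σ) = (σ - (-1/12))*f(σ) = -34/(11*(σ - 4/3)**2).
Simple pole: residue = g(a) at a = -1/12, which is -288/187.
At the order-2 pole 4/3 set g(σ) = (σ - (4/3))^2*f(σ) = -34/(11*(σ + 1/12)).
Order-2 pole: residue = g'(a); g'(4/3) = 288/187, so the residue is 288/187.
List the singular points by increasing real part (a conjugate pair: the negative imaginary part first).


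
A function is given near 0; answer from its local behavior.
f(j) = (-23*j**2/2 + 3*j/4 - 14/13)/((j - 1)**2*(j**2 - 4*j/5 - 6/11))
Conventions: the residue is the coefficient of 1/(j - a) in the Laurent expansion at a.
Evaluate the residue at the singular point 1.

At the order-2 pole 1 set g(j) = (j - (1))^2*f(j) = (-23*j**2/2 + 3*j/4 - 14/13)/(j**2 - 4*j/5 - 6/11).
Order-2 pole: residue = g'(a); g'(1) = 3441515/18772, so the residue is 3441515/18772.

The residue is 3441515/18772.


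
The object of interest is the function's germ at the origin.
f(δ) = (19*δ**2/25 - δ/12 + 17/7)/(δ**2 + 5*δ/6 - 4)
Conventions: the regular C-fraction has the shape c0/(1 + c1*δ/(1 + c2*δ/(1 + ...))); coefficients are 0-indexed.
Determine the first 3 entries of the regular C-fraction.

The regular C-fraction coefficients are [-17/28, -71/408, -1183793/362100].

Taylor coefficients (expand at 0): a_0 = -17/28, a_1 = -71/672, a_2 = -146683/403200.
c0 = a_0 = -17/28. Peel one level at a time: if S = 1 + c*δ/S' with S'(0) = 1, then c is the δ-coefficient of S and S' = c*δ/(S - 1).
S_1 = c0/f = 1 + (-71/408)*δ + (-1183793/2080800)*δ^2 + ...; c1 = -71/408.
S_2 = c1*δ/(S_1 - 1) = 1 + (-1183793/362100)*δ + ...; c2 = -1183793/362100.


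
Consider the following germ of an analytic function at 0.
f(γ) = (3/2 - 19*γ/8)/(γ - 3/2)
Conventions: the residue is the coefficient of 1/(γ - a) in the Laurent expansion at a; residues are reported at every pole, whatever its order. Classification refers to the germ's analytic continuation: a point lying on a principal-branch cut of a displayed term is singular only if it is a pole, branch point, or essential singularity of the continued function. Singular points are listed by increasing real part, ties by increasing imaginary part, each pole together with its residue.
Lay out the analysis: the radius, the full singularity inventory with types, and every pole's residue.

Denominator factor (γ - 3/2): pole of order 1 at 3/2, modulus 3/2.
The radius of convergence is the smallest modulus among the singular points: 3/2.
At the order-1 pole 3/2 set g(γ) = (γ - (3/2))*f(γ) = 3/2 - 19*γ/8.
Simple pole: residue = g(a) at a = 3/2, which is -33/16.

Radius of convergence at 0: 3/2.
At 3/2: a pole of order 1; residue -33/16.


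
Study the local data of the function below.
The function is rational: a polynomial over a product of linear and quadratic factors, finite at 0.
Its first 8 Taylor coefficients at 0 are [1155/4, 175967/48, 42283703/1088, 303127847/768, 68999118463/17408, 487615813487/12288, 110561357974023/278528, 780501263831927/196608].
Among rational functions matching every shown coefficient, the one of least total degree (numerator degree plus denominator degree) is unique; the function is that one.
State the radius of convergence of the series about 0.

No rational of total degree below 4 reproduces all 8 coefficients; solving the [2/2] Pade equations on them gives f(w) = (39*w**2/17 - 17*w/30 + 21/2)/((w - 4/11)*(w - 1/10)), whose expansion matches every shown term.
Denominator factor (w - 4/11): pole of order 1 at 4/11, modulus 4/11.
Denominator factor (w - 1/10): pole of order 1 at 1/10, modulus 1/10.
The radius of convergence is the smallest modulus among the singular points: 1/10.

The radius of convergence is 1/10.


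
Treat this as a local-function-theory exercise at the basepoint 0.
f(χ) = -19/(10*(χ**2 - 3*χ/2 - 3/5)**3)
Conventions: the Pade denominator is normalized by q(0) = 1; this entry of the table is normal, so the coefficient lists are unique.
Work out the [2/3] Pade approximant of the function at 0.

Taylor coefficients needed (expand at 0): a_0 = 475/54, a_1 = -2375/36, a_2 = 40375/108, a_3 = -130625/72, a_4 = 20864375/2592, a_5 = -174265625/5184.
Write the denominator as Q(χ) = 1 + q1*χ + q2*χ^2 + q3*χ^3. Requiring Q*f - P = O(χ^6) with deg P <= 2 kills the coefficients of χ^3..χ^5 in Q*f:
  χ^3: a_3 + q1*a_2 + q2*a_1 + q3*a_0 = 0, i.e. -130625/72 + (40375/108)*q1 + (-2375/36)*q2 + (475/54)*q3 = 0.
  χ^4: a_4 + q1*a_3 + q2*a_2 + q3*a_1 = 0, i.e. 20864375/2592 + (-130625/72)*q1 + (40375/108)*q2 + (-2375/36)*q3 = 0.
  χ^5: a_5 + q1*a_4 + q2*a_3 + q3*a_2 = 0, i.e. -174265625/5184 + (20864375/2592)*q1 + (-130625/72)*q2 + (40375/108)*q3 = 0.
Solving this linear system: q1 = 9505/1238, q2 = 125315/7428, q3 = 32075/4952.
The numerator is Q*f truncated at degree 2: P0 = a_0 = 475/54; P1 = a_1 + q1*a_0 = 26125/16713; P2 = a_2 + q1*a_1 + q2*a_0 = 788500/50139.

The Pade approximant has numerator coefficients [475/54, 26125/16713, 788500/50139]; denominator coefficients [1, 9505/1238, 125315/7428, 32075/4952].


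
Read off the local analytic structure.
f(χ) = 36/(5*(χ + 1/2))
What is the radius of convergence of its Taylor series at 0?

The radius of convergence is 1/2.

Denominator factor (χ + 1/2): pole of order 1 at -1/2, modulus 1/2.
The radius of convergence is the smallest modulus among the singular points: 1/2.


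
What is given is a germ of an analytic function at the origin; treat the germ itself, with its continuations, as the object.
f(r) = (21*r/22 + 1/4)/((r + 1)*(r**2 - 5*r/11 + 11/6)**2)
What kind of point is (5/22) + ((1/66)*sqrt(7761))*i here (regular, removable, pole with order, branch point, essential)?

The point is a pole of order 2.

The denominator factor r**2 - 5*r/11 + 11/6 vanishes at (5/22) + ((1/66)*sqrt(7761))*i and appears to the power 2; the numerator there equals (113/242) + ((7/484)*sqrt(7761))*i, nonzero, and no other factor vanishes.
Hence a pole whose order is the multiplicity, 2.


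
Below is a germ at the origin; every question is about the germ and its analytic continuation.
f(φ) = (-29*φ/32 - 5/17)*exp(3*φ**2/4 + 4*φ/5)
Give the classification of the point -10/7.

The point is a regular point.

There is no denominator, hence no pole anywhere.
The factor exp(3*φ**2/4 + 4*φ/5) is entire.
So the germ continues analytically to -10/7.


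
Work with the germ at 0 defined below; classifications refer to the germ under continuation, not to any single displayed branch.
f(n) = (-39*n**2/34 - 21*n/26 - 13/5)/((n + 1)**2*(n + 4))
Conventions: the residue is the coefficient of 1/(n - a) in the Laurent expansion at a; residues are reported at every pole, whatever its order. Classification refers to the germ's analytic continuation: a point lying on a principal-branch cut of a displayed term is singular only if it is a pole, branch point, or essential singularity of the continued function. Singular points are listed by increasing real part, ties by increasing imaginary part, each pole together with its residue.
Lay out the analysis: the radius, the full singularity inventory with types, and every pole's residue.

Denominator factor (n + 1)^2: pole of order 2 at -1, modulus 1.
Denominator factor (n + 4): pole of order 1 at -4, modulus 4.
The radius of convergence is the smallest modulus among the singular points: 1.
At the order-1 pole -4 set g(n) = (n - (-4))*f(n) = (-39*n**2/34 - 21*n/26 - 13/5)/(n + 1)**2.
Simple pole: residue = g(a) at a = -4, which is -19583/9945.
At the order-2 pole -1 set g(n) = (n - (-1))^2*f(n) = (-39*n**2/34 - 21*n/26 - 13/5)/(n + 4).
Order-2 pole: residue = g'(a); g'(-1) = 16351/19890, so the residue is 16351/19890.
List the singular points by increasing real part (a conjugate pair: the negative imaginary part first).

Radius of convergence at 0: 1.
At -4: a pole of order 1; residue -19583/9945.
At -1: a pole of order 2; residue 16351/19890.
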